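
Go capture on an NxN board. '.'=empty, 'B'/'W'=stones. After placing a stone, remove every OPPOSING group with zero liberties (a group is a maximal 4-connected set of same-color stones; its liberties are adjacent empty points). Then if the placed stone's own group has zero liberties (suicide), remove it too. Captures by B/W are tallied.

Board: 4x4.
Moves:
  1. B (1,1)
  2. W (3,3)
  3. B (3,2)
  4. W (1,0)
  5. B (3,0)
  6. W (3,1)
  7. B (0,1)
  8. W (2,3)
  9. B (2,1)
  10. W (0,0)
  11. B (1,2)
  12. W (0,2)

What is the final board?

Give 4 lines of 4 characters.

Move 1: B@(1,1) -> caps B=0 W=0
Move 2: W@(3,3) -> caps B=0 W=0
Move 3: B@(3,2) -> caps B=0 W=0
Move 4: W@(1,0) -> caps B=0 W=0
Move 5: B@(3,0) -> caps B=0 W=0
Move 6: W@(3,1) -> caps B=0 W=0
Move 7: B@(0,1) -> caps B=0 W=0
Move 8: W@(2,3) -> caps B=0 W=0
Move 9: B@(2,1) -> caps B=1 W=0
Move 10: W@(0,0) -> caps B=1 W=0
Move 11: B@(1,2) -> caps B=1 W=0
Move 12: W@(0,2) -> caps B=1 W=0

Answer: WBW.
WBB.
.B.W
B.BW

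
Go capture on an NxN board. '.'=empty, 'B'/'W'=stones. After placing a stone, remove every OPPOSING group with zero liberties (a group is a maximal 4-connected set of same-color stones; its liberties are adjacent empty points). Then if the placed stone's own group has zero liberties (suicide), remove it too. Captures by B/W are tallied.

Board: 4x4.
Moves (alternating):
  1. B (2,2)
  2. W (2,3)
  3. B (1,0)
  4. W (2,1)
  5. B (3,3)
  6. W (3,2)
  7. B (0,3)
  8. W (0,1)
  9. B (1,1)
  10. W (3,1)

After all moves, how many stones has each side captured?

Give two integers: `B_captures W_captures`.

Answer: 0 1

Derivation:
Move 1: B@(2,2) -> caps B=0 W=0
Move 2: W@(2,3) -> caps B=0 W=0
Move 3: B@(1,0) -> caps B=0 W=0
Move 4: W@(2,1) -> caps B=0 W=0
Move 5: B@(3,3) -> caps B=0 W=0
Move 6: W@(3,2) -> caps B=0 W=1
Move 7: B@(0,3) -> caps B=0 W=1
Move 8: W@(0,1) -> caps B=0 W=1
Move 9: B@(1,1) -> caps B=0 W=1
Move 10: W@(3,1) -> caps B=0 W=1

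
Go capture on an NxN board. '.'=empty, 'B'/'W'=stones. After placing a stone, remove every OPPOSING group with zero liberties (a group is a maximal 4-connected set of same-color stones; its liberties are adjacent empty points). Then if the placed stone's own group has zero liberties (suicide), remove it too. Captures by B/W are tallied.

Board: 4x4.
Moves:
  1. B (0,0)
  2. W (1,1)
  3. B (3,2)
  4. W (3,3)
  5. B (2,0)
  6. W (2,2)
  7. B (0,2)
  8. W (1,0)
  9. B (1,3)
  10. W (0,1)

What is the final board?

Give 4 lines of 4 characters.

Answer: .WB.
WW.B
B.W.
..BW

Derivation:
Move 1: B@(0,0) -> caps B=0 W=0
Move 2: W@(1,1) -> caps B=0 W=0
Move 3: B@(3,2) -> caps B=0 W=0
Move 4: W@(3,3) -> caps B=0 W=0
Move 5: B@(2,0) -> caps B=0 W=0
Move 6: W@(2,2) -> caps B=0 W=0
Move 7: B@(0,2) -> caps B=0 W=0
Move 8: W@(1,0) -> caps B=0 W=0
Move 9: B@(1,3) -> caps B=0 W=0
Move 10: W@(0,1) -> caps B=0 W=1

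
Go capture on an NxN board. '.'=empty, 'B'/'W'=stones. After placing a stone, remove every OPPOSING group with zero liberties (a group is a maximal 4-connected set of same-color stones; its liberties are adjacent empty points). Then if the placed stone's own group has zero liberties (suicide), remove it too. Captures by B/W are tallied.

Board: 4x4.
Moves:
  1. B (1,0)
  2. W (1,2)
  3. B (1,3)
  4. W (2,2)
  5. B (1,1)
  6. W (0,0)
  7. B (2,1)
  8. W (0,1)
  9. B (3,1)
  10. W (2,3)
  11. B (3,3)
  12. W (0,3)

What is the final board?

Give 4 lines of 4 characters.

Answer: WW.W
BBW.
.BWW
.B.B

Derivation:
Move 1: B@(1,0) -> caps B=0 W=0
Move 2: W@(1,2) -> caps B=0 W=0
Move 3: B@(1,3) -> caps B=0 W=0
Move 4: W@(2,2) -> caps B=0 W=0
Move 5: B@(1,1) -> caps B=0 W=0
Move 6: W@(0,0) -> caps B=0 W=0
Move 7: B@(2,1) -> caps B=0 W=0
Move 8: W@(0,1) -> caps B=0 W=0
Move 9: B@(3,1) -> caps B=0 W=0
Move 10: W@(2,3) -> caps B=0 W=0
Move 11: B@(3,3) -> caps B=0 W=0
Move 12: W@(0,3) -> caps B=0 W=1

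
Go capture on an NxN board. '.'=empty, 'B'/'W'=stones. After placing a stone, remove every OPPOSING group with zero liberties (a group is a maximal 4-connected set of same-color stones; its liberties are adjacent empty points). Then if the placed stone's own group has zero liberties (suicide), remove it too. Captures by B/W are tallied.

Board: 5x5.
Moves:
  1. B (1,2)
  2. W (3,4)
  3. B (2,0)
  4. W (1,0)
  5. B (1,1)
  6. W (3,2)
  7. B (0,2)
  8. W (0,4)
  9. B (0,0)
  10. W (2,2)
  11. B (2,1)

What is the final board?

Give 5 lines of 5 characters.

Move 1: B@(1,2) -> caps B=0 W=0
Move 2: W@(3,4) -> caps B=0 W=0
Move 3: B@(2,0) -> caps B=0 W=0
Move 4: W@(1,0) -> caps B=0 W=0
Move 5: B@(1,1) -> caps B=0 W=0
Move 6: W@(3,2) -> caps B=0 W=0
Move 7: B@(0,2) -> caps B=0 W=0
Move 8: W@(0,4) -> caps B=0 W=0
Move 9: B@(0,0) -> caps B=1 W=0
Move 10: W@(2,2) -> caps B=1 W=0
Move 11: B@(2,1) -> caps B=1 W=0

Answer: B.B.W
.BB..
BBW..
..W.W
.....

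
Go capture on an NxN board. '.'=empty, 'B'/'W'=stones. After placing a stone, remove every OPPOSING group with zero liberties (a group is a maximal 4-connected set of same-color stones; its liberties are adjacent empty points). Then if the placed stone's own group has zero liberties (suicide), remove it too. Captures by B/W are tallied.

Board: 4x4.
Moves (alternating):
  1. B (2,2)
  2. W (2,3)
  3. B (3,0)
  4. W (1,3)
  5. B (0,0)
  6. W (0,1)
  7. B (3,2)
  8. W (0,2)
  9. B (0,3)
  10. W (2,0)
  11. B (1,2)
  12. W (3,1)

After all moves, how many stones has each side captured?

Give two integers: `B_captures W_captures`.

Move 1: B@(2,2) -> caps B=0 W=0
Move 2: W@(2,3) -> caps B=0 W=0
Move 3: B@(3,0) -> caps B=0 W=0
Move 4: W@(1,3) -> caps B=0 W=0
Move 5: B@(0,0) -> caps B=0 W=0
Move 6: W@(0,1) -> caps B=0 W=0
Move 7: B@(3,2) -> caps B=0 W=0
Move 8: W@(0,2) -> caps B=0 W=0
Move 9: B@(0,3) -> caps B=0 W=0
Move 10: W@(2,0) -> caps B=0 W=0
Move 11: B@(1,2) -> caps B=0 W=0
Move 12: W@(3,1) -> caps B=0 W=1

Answer: 0 1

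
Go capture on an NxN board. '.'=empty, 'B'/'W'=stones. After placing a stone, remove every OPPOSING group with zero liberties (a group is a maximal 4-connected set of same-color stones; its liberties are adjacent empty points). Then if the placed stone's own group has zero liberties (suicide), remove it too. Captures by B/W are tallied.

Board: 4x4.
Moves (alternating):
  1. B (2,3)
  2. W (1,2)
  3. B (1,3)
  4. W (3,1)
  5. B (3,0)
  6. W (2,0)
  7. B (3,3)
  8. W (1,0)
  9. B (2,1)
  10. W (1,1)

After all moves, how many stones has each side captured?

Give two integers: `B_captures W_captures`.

Answer: 0 1

Derivation:
Move 1: B@(2,3) -> caps B=0 W=0
Move 2: W@(1,2) -> caps B=0 W=0
Move 3: B@(1,3) -> caps B=0 W=0
Move 4: W@(3,1) -> caps B=0 W=0
Move 5: B@(3,0) -> caps B=0 W=0
Move 6: W@(2,0) -> caps B=0 W=1
Move 7: B@(3,3) -> caps B=0 W=1
Move 8: W@(1,0) -> caps B=0 W=1
Move 9: B@(2,1) -> caps B=0 W=1
Move 10: W@(1,1) -> caps B=0 W=1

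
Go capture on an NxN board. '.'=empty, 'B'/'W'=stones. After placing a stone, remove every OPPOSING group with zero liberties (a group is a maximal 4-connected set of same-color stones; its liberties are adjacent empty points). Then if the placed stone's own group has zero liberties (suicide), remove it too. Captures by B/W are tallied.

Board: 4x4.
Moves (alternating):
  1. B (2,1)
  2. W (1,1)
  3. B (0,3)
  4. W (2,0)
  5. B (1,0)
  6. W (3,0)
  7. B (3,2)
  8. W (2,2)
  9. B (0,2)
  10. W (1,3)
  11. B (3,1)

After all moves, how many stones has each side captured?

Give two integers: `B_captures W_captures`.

Move 1: B@(2,1) -> caps B=0 W=0
Move 2: W@(1,1) -> caps B=0 W=0
Move 3: B@(0,3) -> caps B=0 W=0
Move 4: W@(2,0) -> caps B=0 W=0
Move 5: B@(1,0) -> caps B=0 W=0
Move 6: W@(3,0) -> caps B=0 W=0
Move 7: B@(3,2) -> caps B=0 W=0
Move 8: W@(2,2) -> caps B=0 W=0
Move 9: B@(0,2) -> caps B=0 W=0
Move 10: W@(1,3) -> caps B=0 W=0
Move 11: B@(3,1) -> caps B=2 W=0

Answer: 2 0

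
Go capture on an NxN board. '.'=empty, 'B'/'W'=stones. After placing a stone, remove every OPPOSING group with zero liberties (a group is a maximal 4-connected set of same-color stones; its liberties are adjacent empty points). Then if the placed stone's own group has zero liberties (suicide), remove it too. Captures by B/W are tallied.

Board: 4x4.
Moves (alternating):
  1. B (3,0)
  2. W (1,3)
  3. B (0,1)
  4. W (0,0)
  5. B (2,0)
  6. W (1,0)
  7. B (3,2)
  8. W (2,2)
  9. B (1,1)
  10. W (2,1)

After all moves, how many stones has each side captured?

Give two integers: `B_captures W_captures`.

Move 1: B@(3,0) -> caps B=0 W=0
Move 2: W@(1,3) -> caps B=0 W=0
Move 3: B@(0,1) -> caps B=0 W=0
Move 4: W@(0,0) -> caps B=0 W=0
Move 5: B@(2,0) -> caps B=0 W=0
Move 6: W@(1,0) -> caps B=0 W=0
Move 7: B@(3,2) -> caps B=0 W=0
Move 8: W@(2,2) -> caps B=0 W=0
Move 9: B@(1,1) -> caps B=2 W=0
Move 10: W@(2,1) -> caps B=2 W=0

Answer: 2 0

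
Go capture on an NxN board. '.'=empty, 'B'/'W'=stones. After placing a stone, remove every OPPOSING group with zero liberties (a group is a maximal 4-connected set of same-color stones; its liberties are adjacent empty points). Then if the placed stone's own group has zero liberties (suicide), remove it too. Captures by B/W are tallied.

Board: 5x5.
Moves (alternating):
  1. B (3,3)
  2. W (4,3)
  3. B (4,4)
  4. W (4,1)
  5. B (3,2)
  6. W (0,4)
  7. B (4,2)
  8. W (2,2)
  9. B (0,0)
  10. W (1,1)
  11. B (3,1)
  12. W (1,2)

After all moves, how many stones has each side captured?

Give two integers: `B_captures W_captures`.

Move 1: B@(3,3) -> caps B=0 W=0
Move 2: W@(4,3) -> caps B=0 W=0
Move 3: B@(4,4) -> caps B=0 W=0
Move 4: W@(4,1) -> caps B=0 W=0
Move 5: B@(3,2) -> caps B=0 W=0
Move 6: W@(0,4) -> caps B=0 W=0
Move 7: B@(4,2) -> caps B=1 W=0
Move 8: W@(2,2) -> caps B=1 W=0
Move 9: B@(0,0) -> caps B=1 W=0
Move 10: W@(1,1) -> caps B=1 W=0
Move 11: B@(3,1) -> caps B=1 W=0
Move 12: W@(1,2) -> caps B=1 W=0

Answer: 1 0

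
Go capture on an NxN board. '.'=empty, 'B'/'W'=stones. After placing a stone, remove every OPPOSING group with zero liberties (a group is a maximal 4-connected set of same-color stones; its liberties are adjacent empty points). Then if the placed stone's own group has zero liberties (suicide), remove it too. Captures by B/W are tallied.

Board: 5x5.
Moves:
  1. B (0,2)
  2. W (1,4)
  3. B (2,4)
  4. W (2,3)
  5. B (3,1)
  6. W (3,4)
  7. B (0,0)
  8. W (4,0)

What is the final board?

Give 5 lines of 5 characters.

Move 1: B@(0,2) -> caps B=0 W=0
Move 2: W@(1,4) -> caps B=0 W=0
Move 3: B@(2,4) -> caps B=0 W=0
Move 4: W@(2,3) -> caps B=0 W=0
Move 5: B@(3,1) -> caps B=0 W=0
Move 6: W@(3,4) -> caps B=0 W=1
Move 7: B@(0,0) -> caps B=0 W=1
Move 8: W@(4,0) -> caps B=0 W=1

Answer: B.B..
....W
...W.
.B..W
W....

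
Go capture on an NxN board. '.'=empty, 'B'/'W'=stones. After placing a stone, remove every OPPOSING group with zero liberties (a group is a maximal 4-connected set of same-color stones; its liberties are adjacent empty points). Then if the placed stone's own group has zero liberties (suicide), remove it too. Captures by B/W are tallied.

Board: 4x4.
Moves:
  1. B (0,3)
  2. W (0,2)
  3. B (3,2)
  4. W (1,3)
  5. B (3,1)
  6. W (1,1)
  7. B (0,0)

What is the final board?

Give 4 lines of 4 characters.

Answer: B.W.
.W.W
....
.BB.

Derivation:
Move 1: B@(0,3) -> caps B=0 W=0
Move 2: W@(0,2) -> caps B=0 W=0
Move 3: B@(3,2) -> caps B=0 W=0
Move 4: W@(1,3) -> caps B=0 W=1
Move 5: B@(3,1) -> caps B=0 W=1
Move 6: W@(1,1) -> caps B=0 W=1
Move 7: B@(0,0) -> caps B=0 W=1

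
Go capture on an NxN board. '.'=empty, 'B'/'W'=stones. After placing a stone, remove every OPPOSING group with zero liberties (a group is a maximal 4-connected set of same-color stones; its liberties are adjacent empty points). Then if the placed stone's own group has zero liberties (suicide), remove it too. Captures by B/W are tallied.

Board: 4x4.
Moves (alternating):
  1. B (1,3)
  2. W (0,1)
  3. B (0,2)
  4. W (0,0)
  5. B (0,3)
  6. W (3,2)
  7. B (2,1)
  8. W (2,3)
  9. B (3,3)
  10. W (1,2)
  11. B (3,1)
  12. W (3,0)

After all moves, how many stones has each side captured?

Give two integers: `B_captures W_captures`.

Move 1: B@(1,3) -> caps B=0 W=0
Move 2: W@(0,1) -> caps B=0 W=0
Move 3: B@(0,2) -> caps B=0 W=0
Move 4: W@(0,0) -> caps B=0 W=0
Move 5: B@(0,3) -> caps B=0 W=0
Move 6: W@(3,2) -> caps B=0 W=0
Move 7: B@(2,1) -> caps B=0 W=0
Move 8: W@(2,3) -> caps B=0 W=0
Move 9: B@(3,3) -> caps B=0 W=0
Move 10: W@(1,2) -> caps B=0 W=3
Move 11: B@(3,1) -> caps B=0 W=3
Move 12: W@(3,0) -> caps B=0 W=3

Answer: 0 3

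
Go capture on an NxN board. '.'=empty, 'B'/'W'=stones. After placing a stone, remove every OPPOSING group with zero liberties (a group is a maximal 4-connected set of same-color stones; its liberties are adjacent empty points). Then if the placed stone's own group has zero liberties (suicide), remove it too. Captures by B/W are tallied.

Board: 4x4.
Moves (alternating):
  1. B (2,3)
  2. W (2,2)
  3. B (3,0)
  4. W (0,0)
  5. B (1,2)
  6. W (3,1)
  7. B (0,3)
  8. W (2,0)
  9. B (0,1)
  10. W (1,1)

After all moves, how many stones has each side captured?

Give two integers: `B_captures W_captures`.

Move 1: B@(2,3) -> caps B=0 W=0
Move 2: W@(2,2) -> caps B=0 W=0
Move 3: B@(3,0) -> caps B=0 W=0
Move 4: W@(0,0) -> caps B=0 W=0
Move 5: B@(1,2) -> caps B=0 W=0
Move 6: W@(3,1) -> caps B=0 W=0
Move 7: B@(0,3) -> caps B=0 W=0
Move 8: W@(2,0) -> caps B=0 W=1
Move 9: B@(0,1) -> caps B=0 W=1
Move 10: W@(1,1) -> caps B=0 W=1

Answer: 0 1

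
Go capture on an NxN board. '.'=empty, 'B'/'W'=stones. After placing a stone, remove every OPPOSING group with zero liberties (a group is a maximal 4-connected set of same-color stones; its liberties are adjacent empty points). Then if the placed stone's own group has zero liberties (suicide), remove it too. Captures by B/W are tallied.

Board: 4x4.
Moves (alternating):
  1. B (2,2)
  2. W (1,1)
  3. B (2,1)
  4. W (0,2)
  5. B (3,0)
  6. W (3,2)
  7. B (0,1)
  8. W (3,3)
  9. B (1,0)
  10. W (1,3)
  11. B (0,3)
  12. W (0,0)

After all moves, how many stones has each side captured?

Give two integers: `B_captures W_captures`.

Answer: 0 1

Derivation:
Move 1: B@(2,2) -> caps B=0 W=0
Move 2: W@(1,1) -> caps B=0 W=0
Move 3: B@(2,1) -> caps B=0 W=0
Move 4: W@(0,2) -> caps B=0 W=0
Move 5: B@(3,0) -> caps B=0 W=0
Move 6: W@(3,2) -> caps B=0 W=0
Move 7: B@(0,1) -> caps B=0 W=0
Move 8: W@(3,3) -> caps B=0 W=0
Move 9: B@(1,0) -> caps B=0 W=0
Move 10: W@(1,3) -> caps B=0 W=0
Move 11: B@(0,3) -> caps B=0 W=0
Move 12: W@(0,0) -> caps B=0 W=1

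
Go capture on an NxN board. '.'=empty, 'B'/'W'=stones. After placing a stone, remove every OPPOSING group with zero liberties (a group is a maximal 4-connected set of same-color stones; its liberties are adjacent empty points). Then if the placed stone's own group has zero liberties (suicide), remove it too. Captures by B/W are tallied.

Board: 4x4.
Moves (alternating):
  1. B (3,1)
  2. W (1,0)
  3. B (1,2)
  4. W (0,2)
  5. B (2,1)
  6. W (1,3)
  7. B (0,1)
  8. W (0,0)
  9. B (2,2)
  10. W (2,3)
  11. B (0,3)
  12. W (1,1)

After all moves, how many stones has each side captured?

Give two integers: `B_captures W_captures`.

Answer: 1 0

Derivation:
Move 1: B@(3,1) -> caps B=0 W=0
Move 2: W@(1,0) -> caps B=0 W=0
Move 3: B@(1,2) -> caps B=0 W=0
Move 4: W@(0,2) -> caps B=0 W=0
Move 5: B@(2,1) -> caps B=0 W=0
Move 6: W@(1,3) -> caps B=0 W=0
Move 7: B@(0,1) -> caps B=0 W=0
Move 8: W@(0,0) -> caps B=0 W=0
Move 9: B@(2,2) -> caps B=0 W=0
Move 10: W@(2,3) -> caps B=0 W=0
Move 11: B@(0,3) -> caps B=1 W=0
Move 12: W@(1,1) -> caps B=1 W=0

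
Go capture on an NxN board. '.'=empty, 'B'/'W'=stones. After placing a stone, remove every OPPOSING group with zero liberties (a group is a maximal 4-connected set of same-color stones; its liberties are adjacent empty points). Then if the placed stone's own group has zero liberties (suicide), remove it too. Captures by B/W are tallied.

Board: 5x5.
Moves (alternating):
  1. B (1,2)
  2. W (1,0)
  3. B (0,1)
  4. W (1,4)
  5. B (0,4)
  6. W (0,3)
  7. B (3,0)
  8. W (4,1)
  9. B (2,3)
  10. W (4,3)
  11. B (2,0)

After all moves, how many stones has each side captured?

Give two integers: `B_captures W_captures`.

Move 1: B@(1,2) -> caps B=0 W=0
Move 2: W@(1,0) -> caps B=0 W=0
Move 3: B@(0,1) -> caps B=0 W=0
Move 4: W@(1,4) -> caps B=0 W=0
Move 5: B@(0,4) -> caps B=0 W=0
Move 6: W@(0,3) -> caps B=0 W=1
Move 7: B@(3,0) -> caps B=0 W=1
Move 8: W@(4,1) -> caps B=0 W=1
Move 9: B@(2,3) -> caps B=0 W=1
Move 10: W@(4,3) -> caps B=0 W=1
Move 11: B@(2,0) -> caps B=0 W=1

Answer: 0 1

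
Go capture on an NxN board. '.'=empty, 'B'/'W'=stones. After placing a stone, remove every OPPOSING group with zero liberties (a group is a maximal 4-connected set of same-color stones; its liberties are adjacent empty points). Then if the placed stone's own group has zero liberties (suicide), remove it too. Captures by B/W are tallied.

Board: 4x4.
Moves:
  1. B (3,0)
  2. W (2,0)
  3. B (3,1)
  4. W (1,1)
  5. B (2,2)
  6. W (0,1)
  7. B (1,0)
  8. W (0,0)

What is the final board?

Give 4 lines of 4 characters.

Answer: WW..
.W..
W.B.
BB..

Derivation:
Move 1: B@(3,0) -> caps B=0 W=0
Move 2: W@(2,0) -> caps B=0 W=0
Move 3: B@(3,1) -> caps B=0 W=0
Move 4: W@(1,1) -> caps B=0 W=0
Move 5: B@(2,2) -> caps B=0 W=0
Move 6: W@(0,1) -> caps B=0 W=0
Move 7: B@(1,0) -> caps B=0 W=0
Move 8: W@(0,0) -> caps B=0 W=1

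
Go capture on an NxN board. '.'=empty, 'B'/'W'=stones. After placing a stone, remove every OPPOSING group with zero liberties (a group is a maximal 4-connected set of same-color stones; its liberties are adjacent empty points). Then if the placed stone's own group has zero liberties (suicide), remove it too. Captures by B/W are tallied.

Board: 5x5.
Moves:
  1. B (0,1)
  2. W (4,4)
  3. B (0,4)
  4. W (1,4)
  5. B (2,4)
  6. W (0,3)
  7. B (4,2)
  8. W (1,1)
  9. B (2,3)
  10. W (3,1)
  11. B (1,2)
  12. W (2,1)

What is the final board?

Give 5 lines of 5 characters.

Answer: .B.W.
.WB.W
.W.BB
.W...
..B.W

Derivation:
Move 1: B@(0,1) -> caps B=0 W=0
Move 2: W@(4,4) -> caps B=0 W=0
Move 3: B@(0,4) -> caps B=0 W=0
Move 4: W@(1,4) -> caps B=0 W=0
Move 5: B@(2,4) -> caps B=0 W=0
Move 6: W@(0,3) -> caps B=0 W=1
Move 7: B@(4,2) -> caps B=0 W=1
Move 8: W@(1,1) -> caps B=0 W=1
Move 9: B@(2,3) -> caps B=0 W=1
Move 10: W@(3,1) -> caps B=0 W=1
Move 11: B@(1,2) -> caps B=0 W=1
Move 12: W@(2,1) -> caps B=0 W=1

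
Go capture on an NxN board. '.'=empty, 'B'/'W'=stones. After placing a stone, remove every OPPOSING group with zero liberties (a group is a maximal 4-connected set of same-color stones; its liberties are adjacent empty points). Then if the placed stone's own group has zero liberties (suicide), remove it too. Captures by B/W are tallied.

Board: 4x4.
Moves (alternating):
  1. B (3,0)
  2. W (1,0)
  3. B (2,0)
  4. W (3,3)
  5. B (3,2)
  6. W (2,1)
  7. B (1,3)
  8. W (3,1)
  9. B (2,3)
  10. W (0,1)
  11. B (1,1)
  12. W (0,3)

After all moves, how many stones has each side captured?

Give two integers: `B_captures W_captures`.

Answer: 1 2

Derivation:
Move 1: B@(3,0) -> caps B=0 W=0
Move 2: W@(1,0) -> caps B=0 W=0
Move 3: B@(2,0) -> caps B=0 W=0
Move 4: W@(3,3) -> caps B=0 W=0
Move 5: B@(3,2) -> caps B=0 W=0
Move 6: W@(2,1) -> caps B=0 W=0
Move 7: B@(1,3) -> caps B=0 W=0
Move 8: W@(3,1) -> caps B=0 W=2
Move 9: B@(2,3) -> caps B=1 W=2
Move 10: W@(0,1) -> caps B=1 W=2
Move 11: B@(1,1) -> caps B=1 W=2
Move 12: W@(0,3) -> caps B=1 W=2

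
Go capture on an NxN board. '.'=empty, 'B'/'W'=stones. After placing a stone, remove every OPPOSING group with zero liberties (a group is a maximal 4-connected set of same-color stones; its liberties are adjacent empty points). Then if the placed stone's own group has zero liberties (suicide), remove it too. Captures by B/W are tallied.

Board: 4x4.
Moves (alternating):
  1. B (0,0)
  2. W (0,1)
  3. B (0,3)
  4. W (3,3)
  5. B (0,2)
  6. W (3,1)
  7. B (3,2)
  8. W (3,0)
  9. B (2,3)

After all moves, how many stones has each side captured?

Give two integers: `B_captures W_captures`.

Answer: 1 0

Derivation:
Move 1: B@(0,0) -> caps B=0 W=0
Move 2: W@(0,1) -> caps B=0 W=0
Move 3: B@(0,3) -> caps B=0 W=0
Move 4: W@(3,3) -> caps B=0 W=0
Move 5: B@(0,2) -> caps B=0 W=0
Move 6: W@(3,1) -> caps B=0 W=0
Move 7: B@(3,2) -> caps B=0 W=0
Move 8: W@(3,0) -> caps B=0 W=0
Move 9: B@(2,3) -> caps B=1 W=0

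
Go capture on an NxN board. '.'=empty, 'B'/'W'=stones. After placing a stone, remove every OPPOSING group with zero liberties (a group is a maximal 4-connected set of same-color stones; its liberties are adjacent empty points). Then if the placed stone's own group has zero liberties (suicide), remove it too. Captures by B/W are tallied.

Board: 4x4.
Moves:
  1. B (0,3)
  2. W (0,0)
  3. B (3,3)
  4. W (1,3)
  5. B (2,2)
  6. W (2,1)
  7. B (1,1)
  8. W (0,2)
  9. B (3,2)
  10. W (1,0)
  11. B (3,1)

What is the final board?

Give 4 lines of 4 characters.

Answer: W.W.
WB.W
.WB.
.BBB

Derivation:
Move 1: B@(0,3) -> caps B=0 W=0
Move 2: W@(0,0) -> caps B=0 W=0
Move 3: B@(3,3) -> caps B=0 W=0
Move 4: W@(1,3) -> caps B=0 W=0
Move 5: B@(2,2) -> caps B=0 W=0
Move 6: W@(2,1) -> caps B=0 W=0
Move 7: B@(1,1) -> caps B=0 W=0
Move 8: W@(0,2) -> caps B=0 W=1
Move 9: B@(3,2) -> caps B=0 W=1
Move 10: W@(1,0) -> caps B=0 W=1
Move 11: B@(3,1) -> caps B=0 W=1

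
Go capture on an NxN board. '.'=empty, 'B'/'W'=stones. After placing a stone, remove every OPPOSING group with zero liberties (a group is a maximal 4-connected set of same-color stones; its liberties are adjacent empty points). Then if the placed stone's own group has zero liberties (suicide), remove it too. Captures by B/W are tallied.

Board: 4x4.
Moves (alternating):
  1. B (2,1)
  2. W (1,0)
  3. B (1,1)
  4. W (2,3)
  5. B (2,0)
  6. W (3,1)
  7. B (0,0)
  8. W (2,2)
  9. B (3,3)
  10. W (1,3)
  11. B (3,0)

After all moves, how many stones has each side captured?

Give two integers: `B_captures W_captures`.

Answer: 1 0

Derivation:
Move 1: B@(2,1) -> caps B=0 W=0
Move 2: W@(1,0) -> caps B=0 W=0
Move 3: B@(1,1) -> caps B=0 W=0
Move 4: W@(2,3) -> caps B=0 W=0
Move 5: B@(2,0) -> caps B=0 W=0
Move 6: W@(3,1) -> caps B=0 W=0
Move 7: B@(0,0) -> caps B=1 W=0
Move 8: W@(2,2) -> caps B=1 W=0
Move 9: B@(3,3) -> caps B=1 W=0
Move 10: W@(1,3) -> caps B=1 W=0
Move 11: B@(3,0) -> caps B=1 W=0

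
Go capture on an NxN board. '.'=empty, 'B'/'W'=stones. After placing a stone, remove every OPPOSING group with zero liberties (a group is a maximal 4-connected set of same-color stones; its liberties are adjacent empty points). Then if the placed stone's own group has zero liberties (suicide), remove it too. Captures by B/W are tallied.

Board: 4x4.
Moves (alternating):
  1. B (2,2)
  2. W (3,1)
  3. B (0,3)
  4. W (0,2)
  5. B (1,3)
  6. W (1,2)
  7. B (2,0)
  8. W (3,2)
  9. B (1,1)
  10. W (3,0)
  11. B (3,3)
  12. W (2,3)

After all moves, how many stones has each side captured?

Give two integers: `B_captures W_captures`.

Answer: 0 3

Derivation:
Move 1: B@(2,2) -> caps B=0 W=0
Move 2: W@(3,1) -> caps B=0 W=0
Move 3: B@(0,3) -> caps B=0 W=0
Move 4: W@(0,2) -> caps B=0 W=0
Move 5: B@(1,3) -> caps B=0 W=0
Move 6: W@(1,2) -> caps B=0 W=0
Move 7: B@(2,0) -> caps B=0 W=0
Move 8: W@(3,2) -> caps B=0 W=0
Move 9: B@(1,1) -> caps B=0 W=0
Move 10: W@(3,0) -> caps B=0 W=0
Move 11: B@(3,3) -> caps B=0 W=0
Move 12: W@(2,3) -> caps B=0 W=3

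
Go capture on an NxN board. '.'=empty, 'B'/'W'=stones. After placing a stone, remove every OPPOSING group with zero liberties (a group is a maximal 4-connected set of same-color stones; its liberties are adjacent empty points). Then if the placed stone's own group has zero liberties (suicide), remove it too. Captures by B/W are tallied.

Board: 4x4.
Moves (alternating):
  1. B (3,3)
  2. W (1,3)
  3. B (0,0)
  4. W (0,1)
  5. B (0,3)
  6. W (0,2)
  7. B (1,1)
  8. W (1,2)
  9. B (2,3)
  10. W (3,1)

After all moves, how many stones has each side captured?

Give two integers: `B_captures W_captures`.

Move 1: B@(3,3) -> caps B=0 W=0
Move 2: W@(1,3) -> caps B=0 W=0
Move 3: B@(0,0) -> caps B=0 W=0
Move 4: W@(0,1) -> caps B=0 W=0
Move 5: B@(0,3) -> caps B=0 W=0
Move 6: W@(0,2) -> caps B=0 W=1
Move 7: B@(1,1) -> caps B=0 W=1
Move 8: W@(1,2) -> caps B=0 W=1
Move 9: B@(2,3) -> caps B=0 W=1
Move 10: W@(3,1) -> caps B=0 W=1

Answer: 0 1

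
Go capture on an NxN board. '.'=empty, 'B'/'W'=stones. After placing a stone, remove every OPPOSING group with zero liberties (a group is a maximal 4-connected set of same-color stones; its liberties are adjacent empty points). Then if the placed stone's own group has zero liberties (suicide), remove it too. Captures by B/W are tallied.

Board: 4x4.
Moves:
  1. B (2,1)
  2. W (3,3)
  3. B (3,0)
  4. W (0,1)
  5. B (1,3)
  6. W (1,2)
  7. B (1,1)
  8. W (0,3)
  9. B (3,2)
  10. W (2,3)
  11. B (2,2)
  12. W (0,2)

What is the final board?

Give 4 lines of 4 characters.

Move 1: B@(2,1) -> caps B=0 W=0
Move 2: W@(3,3) -> caps B=0 W=0
Move 3: B@(3,0) -> caps B=0 W=0
Move 4: W@(0,1) -> caps B=0 W=0
Move 5: B@(1,3) -> caps B=0 W=0
Move 6: W@(1,2) -> caps B=0 W=0
Move 7: B@(1,1) -> caps B=0 W=0
Move 8: W@(0,3) -> caps B=0 W=0
Move 9: B@(3,2) -> caps B=0 W=0
Move 10: W@(2,3) -> caps B=0 W=1
Move 11: B@(2,2) -> caps B=0 W=1
Move 12: W@(0,2) -> caps B=0 W=1

Answer: .WWW
.BW.
.BBW
B.BW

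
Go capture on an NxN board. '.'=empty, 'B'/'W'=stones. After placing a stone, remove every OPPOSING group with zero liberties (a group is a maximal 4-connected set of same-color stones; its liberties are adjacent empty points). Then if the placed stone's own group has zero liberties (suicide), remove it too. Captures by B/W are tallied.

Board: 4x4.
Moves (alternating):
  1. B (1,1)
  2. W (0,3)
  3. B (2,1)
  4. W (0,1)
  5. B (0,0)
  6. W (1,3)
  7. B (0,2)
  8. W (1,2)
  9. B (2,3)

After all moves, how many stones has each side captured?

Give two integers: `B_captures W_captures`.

Answer: 1 0

Derivation:
Move 1: B@(1,1) -> caps B=0 W=0
Move 2: W@(0,3) -> caps B=0 W=0
Move 3: B@(2,1) -> caps B=0 W=0
Move 4: W@(0,1) -> caps B=0 W=0
Move 5: B@(0,0) -> caps B=0 W=0
Move 6: W@(1,3) -> caps B=0 W=0
Move 7: B@(0,2) -> caps B=1 W=0
Move 8: W@(1,2) -> caps B=1 W=0
Move 9: B@(2,3) -> caps B=1 W=0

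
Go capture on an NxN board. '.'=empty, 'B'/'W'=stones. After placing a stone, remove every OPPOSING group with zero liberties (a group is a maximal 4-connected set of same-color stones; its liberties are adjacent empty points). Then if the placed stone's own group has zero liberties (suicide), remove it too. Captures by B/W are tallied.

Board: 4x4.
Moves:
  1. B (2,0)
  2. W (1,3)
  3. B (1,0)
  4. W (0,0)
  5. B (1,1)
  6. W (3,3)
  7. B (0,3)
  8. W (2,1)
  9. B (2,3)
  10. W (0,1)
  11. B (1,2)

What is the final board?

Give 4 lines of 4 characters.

Answer: WW.B
BBB.
BW.B
...W

Derivation:
Move 1: B@(2,0) -> caps B=0 W=0
Move 2: W@(1,3) -> caps B=0 W=0
Move 3: B@(1,0) -> caps B=0 W=0
Move 4: W@(0,0) -> caps B=0 W=0
Move 5: B@(1,1) -> caps B=0 W=0
Move 6: W@(3,3) -> caps B=0 W=0
Move 7: B@(0,3) -> caps B=0 W=0
Move 8: W@(2,1) -> caps B=0 W=0
Move 9: B@(2,3) -> caps B=0 W=0
Move 10: W@(0,1) -> caps B=0 W=0
Move 11: B@(1,2) -> caps B=1 W=0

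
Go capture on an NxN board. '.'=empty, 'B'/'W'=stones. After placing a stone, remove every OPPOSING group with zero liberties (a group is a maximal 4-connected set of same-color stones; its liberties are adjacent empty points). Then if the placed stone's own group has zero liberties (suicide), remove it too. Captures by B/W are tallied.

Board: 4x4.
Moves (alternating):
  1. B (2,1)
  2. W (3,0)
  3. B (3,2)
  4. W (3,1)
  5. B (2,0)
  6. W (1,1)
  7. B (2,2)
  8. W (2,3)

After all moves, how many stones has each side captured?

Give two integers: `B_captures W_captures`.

Answer: 2 0

Derivation:
Move 1: B@(2,1) -> caps B=0 W=0
Move 2: W@(3,0) -> caps B=0 W=0
Move 3: B@(3,2) -> caps B=0 W=0
Move 4: W@(3,1) -> caps B=0 W=0
Move 5: B@(2,0) -> caps B=2 W=0
Move 6: W@(1,1) -> caps B=2 W=0
Move 7: B@(2,2) -> caps B=2 W=0
Move 8: W@(2,3) -> caps B=2 W=0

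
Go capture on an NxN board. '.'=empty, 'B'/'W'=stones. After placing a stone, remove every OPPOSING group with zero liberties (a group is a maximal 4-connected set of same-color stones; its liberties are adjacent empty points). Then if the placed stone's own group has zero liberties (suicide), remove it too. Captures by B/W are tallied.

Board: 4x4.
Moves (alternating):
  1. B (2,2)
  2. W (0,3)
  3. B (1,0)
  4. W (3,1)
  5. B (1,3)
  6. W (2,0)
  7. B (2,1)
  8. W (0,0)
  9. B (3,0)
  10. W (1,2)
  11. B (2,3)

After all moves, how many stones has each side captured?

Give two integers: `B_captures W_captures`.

Answer: 1 0

Derivation:
Move 1: B@(2,2) -> caps B=0 W=0
Move 2: W@(0,3) -> caps B=0 W=0
Move 3: B@(1,0) -> caps B=0 W=0
Move 4: W@(3,1) -> caps B=0 W=0
Move 5: B@(1,3) -> caps B=0 W=0
Move 6: W@(2,0) -> caps B=0 W=0
Move 7: B@(2,1) -> caps B=0 W=0
Move 8: W@(0,0) -> caps B=0 W=0
Move 9: B@(3,0) -> caps B=1 W=0
Move 10: W@(1,2) -> caps B=1 W=0
Move 11: B@(2,3) -> caps B=1 W=0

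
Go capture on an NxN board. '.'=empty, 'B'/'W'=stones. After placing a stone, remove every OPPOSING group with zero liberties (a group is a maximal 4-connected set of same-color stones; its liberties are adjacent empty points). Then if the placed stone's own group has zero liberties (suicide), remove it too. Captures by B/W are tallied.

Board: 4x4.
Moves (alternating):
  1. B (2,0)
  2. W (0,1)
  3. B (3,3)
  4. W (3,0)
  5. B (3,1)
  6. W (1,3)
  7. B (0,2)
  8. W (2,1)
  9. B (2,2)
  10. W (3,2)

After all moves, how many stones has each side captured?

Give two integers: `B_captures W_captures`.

Answer: 1 0

Derivation:
Move 1: B@(2,0) -> caps B=0 W=0
Move 2: W@(0,1) -> caps B=0 W=0
Move 3: B@(3,3) -> caps B=0 W=0
Move 4: W@(3,0) -> caps B=0 W=0
Move 5: B@(3,1) -> caps B=1 W=0
Move 6: W@(1,3) -> caps B=1 W=0
Move 7: B@(0,2) -> caps B=1 W=0
Move 8: W@(2,1) -> caps B=1 W=0
Move 9: B@(2,2) -> caps B=1 W=0
Move 10: W@(3,2) -> caps B=1 W=0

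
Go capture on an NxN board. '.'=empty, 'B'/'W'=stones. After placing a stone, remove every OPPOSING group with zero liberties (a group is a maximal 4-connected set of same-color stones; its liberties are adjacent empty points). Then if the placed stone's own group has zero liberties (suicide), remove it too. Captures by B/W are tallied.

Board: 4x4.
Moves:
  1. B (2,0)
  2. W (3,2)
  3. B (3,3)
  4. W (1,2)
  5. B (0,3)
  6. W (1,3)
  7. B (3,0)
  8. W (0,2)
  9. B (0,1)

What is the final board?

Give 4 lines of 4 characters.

Move 1: B@(2,0) -> caps B=0 W=0
Move 2: W@(3,2) -> caps B=0 W=0
Move 3: B@(3,3) -> caps B=0 W=0
Move 4: W@(1,2) -> caps B=0 W=0
Move 5: B@(0,3) -> caps B=0 W=0
Move 6: W@(1,3) -> caps B=0 W=0
Move 7: B@(3,0) -> caps B=0 W=0
Move 8: W@(0,2) -> caps B=0 W=1
Move 9: B@(0,1) -> caps B=0 W=1

Answer: .BW.
..WW
B...
B.WB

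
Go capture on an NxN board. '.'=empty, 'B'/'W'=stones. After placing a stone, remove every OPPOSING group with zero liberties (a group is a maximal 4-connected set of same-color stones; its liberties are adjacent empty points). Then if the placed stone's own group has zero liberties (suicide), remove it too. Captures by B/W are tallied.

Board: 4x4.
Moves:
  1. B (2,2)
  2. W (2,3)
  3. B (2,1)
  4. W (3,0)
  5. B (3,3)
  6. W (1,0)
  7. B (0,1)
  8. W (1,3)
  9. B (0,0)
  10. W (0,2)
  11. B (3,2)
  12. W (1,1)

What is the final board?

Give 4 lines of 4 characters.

Answer: ..W.
WW.W
.BBW
W.BB

Derivation:
Move 1: B@(2,2) -> caps B=0 W=0
Move 2: W@(2,3) -> caps B=0 W=0
Move 3: B@(2,1) -> caps B=0 W=0
Move 4: W@(3,0) -> caps B=0 W=0
Move 5: B@(3,3) -> caps B=0 W=0
Move 6: W@(1,0) -> caps B=0 W=0
Move 7: B@(0,1) -> caps B=0 W=0
Move 8: W@(1,3) -> caps B=0 W=0
Move 9: B@(0,0) -> caps B=0 W=0
Move 10: W@(0,2) -> caps B=0 W=0
Move 11: B@(3,2) -> caps B=0 W=0
Move 12: W@(1,1) -> caps B=0 W=2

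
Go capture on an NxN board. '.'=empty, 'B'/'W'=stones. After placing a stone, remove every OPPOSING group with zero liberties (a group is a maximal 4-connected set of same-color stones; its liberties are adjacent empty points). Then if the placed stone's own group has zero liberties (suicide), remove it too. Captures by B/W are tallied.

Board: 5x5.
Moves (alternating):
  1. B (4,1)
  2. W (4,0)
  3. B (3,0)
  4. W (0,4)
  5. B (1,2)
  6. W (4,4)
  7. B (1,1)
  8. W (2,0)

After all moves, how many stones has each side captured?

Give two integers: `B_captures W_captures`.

Move 1: B@(4,1) -> caps B=0 W=0
Move 2: W@(4,0) -> caps B=0 W=0
Move 3: B@(3,0) -> caps B=1 W=0
Move 4: W@(0,4) -> caps B=1 W=0
Move 5: B@(1,2) -> caps B=1 W=0
Move 6: W@(4,4) -> caps B=1 W=0
Move 7: B@(1,1) -> caps B=1 W=0
Move 8: W@(2,0) -> caps B=1 W=0

Answer: 1 0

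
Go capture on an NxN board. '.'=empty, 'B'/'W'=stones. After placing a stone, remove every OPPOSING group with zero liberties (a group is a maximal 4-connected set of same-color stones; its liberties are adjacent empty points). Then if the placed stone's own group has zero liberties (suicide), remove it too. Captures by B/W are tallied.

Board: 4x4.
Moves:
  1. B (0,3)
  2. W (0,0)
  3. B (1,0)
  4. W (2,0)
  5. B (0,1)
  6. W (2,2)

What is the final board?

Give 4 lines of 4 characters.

Move 1: B@(0,3) -> caps B=0 W=0
Move 2: W@(0,0) -> caps B=0 W=0
Move 3: B@(1,0) -> caps B=0 W=0
Move 4: W@(2,0) -> caps B=0 W=0
Move 5: B@(0,1) -> caps B=1 W=0
Move 6: W@(2,2) -> caps B=1 W=0

Answer: .B.B
B...
W.W.
....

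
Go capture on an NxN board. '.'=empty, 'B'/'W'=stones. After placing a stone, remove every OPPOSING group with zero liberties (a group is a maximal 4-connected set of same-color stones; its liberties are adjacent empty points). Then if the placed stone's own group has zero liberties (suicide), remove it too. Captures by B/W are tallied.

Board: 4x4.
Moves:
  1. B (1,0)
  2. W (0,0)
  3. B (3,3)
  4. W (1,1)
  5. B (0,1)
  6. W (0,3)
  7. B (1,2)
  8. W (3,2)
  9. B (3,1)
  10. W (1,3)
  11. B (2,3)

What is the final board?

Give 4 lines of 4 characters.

Answer: .B.W
BWBW
...B
.BWB

Derivation:
Move 1: B@(1,0) -> caps B=0 W=0
Move 2: W@(0,0) -> caps B=0 W=0
Move 3: B@(3,3) -> caps B=0 W=0
Move 4: W@(1,1) -> caps B=0 W=0
Move 5: B@(0,1) -> caps B=1 W=0
Move 6: W@(0,3) -> caps B=1 W=0
Move 7: B@(1,2) -> caps B=1 W=0
Move 8: W@(3,2) -> caps B=1 W=0
Move 9: B@(3,1) -> caps B=1 W=0
Move 10: W@(1,3) -> caps B=1 W=0
Move 11: B@(2,3) -> caps B=1 W=0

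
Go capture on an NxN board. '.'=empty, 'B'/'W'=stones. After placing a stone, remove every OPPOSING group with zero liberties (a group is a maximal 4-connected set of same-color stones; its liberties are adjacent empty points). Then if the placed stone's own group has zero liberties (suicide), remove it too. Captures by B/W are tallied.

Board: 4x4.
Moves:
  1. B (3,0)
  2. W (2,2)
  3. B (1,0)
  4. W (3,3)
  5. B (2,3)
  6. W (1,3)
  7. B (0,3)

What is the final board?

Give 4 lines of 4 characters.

Move 1: B@(3,0) -> caps B=0 W=0
Move 2: W@(2,2) -> caps B=0 W=0
Move 3: B@(1,0) -> caps B=0 W=0
Move 4: W@(3,3) -> caps B=0 W=0
Move 5: B@(2,3) -> caps B=0 W=0
Move 6: W@(1,3) -> caps B=0 W=1
Move 7: B@(0,3) -> caps B=0 W=1

Answer: ...B
B..W
..W.
B..W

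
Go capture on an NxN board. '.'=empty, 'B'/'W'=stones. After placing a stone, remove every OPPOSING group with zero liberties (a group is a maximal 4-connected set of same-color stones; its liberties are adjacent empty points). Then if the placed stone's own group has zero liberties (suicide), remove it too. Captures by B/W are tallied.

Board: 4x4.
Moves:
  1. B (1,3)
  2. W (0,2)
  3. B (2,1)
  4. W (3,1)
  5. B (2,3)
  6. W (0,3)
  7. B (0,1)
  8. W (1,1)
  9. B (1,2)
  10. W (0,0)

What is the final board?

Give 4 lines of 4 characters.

Answer: WB..
.WBB
.B.B
.W..

Derivation:
Move 1: B@(1,3) -> caps B=0 W=0
Move 2: W@(0,2) -> caps B=0 W=0
Move 3: B@(2,1) -> caps B=0 W=0
Move 4: W@(3,1) -> caps B=0 W=0
Move 5: B@(2,3) -> caps B=0 W=0
Move 6: W@(0,3) -> caps B=0 W=0
Move 7: B@(0,1) -> caps B=0 W=0
Move 8: W@(1,1) -> caps B=0 W=0
Move 9: B@(1,2) -> caps B=2 W=0
Move 10: W@(0,0) -> caps B=2 W=0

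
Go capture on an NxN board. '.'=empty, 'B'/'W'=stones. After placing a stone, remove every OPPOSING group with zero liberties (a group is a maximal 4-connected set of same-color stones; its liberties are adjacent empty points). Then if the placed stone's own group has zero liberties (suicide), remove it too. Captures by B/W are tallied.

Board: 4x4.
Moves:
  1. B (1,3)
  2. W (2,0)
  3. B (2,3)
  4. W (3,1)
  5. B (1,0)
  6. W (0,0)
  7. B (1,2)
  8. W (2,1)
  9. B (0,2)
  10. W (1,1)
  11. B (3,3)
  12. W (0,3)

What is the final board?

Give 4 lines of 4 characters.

Answer: W.B.
.WBB
WW.B
.W.B

Derivation:
Move 1: B@(1,3) -> caps B=0 W=0
Move 2: W@(2,0) -> caps B=0 W=0
Move 3: B@(2,3) -> caps B=0 W=0
Move 4: W@(3,1) -> caps B=0 W=0
Move 5: B@(1,0) -> caps B=0 W=0
Move 6: W@(0,0) -> caps B=0 W=0
Move 7: B@(1,2) -> caps B=0 W=0
Move 8: W@(2,1) -> caps B=0 W=0
Move 9: B@(0,2) -> caps B=0 W=0
Move 10: W@(1,1) -> caps B=0 W=1
Move 11: B@(3,3) -> caps B=0 W=1
Move 12: W@(0,3) -> caps B=0 W=1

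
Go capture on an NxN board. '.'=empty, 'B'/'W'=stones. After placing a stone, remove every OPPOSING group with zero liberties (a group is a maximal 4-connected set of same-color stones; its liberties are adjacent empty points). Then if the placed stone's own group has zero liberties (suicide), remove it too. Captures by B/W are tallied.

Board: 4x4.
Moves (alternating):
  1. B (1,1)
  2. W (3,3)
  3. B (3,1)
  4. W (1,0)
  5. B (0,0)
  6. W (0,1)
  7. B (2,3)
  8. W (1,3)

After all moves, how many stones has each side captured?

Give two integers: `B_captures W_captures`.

Answer: 0 1

Derivation:
Move 1: B@(1,1) -> caps B=0 W=0
Move 2: W@(3,3) -> caps B=0 W=0
Move 3: B@(3,1) -> caps B=0 W=0
Move 4: W@(1,0) -> caps B=0 W=0
Move 5: B@(0,0) -> caps B=0 W=0
Move 6: W@(0,1) -> caps B=0 W=1
Move 7: B@(2,3) -> caps B=0 W=1
Move 8: W@(1,3) -> caps B=0 W=1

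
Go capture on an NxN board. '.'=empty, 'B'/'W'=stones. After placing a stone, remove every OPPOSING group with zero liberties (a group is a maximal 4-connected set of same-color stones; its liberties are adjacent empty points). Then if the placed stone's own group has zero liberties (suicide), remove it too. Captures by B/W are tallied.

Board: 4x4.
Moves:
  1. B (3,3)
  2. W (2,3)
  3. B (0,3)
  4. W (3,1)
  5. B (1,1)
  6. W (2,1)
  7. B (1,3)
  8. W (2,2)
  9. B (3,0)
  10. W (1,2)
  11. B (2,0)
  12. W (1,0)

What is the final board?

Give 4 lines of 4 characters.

Answer: ...B
WBWB
.WWW
.W.B

Derivation:
Move 1: B@(3,3) -> caps B=0 W=0
Move 2: W@(2,3) -> caps B=0 W=0
Move 3: B@(0,3) -> caps B=0 W=0
Move 4: W@(3,1) -> caps B=0 W=0
Move 5: B@(1,1) -> caps B=0 W=0
Move 6: W@(2,1) -> caps B=0 W=0
Move 7: B@(1,3) -> caps B=0 W=0
Move 8: W@(2,2) -> caps B=0 W=0
Move 9: B@(3,0) -> caps B=0 W=0
Move 10: W@(1,2) -> caps B=0 W=0
Move 11: B@(2,0) -> caps B=0 W=0
Move 12: W@(1,0) -> caps B=0 W=2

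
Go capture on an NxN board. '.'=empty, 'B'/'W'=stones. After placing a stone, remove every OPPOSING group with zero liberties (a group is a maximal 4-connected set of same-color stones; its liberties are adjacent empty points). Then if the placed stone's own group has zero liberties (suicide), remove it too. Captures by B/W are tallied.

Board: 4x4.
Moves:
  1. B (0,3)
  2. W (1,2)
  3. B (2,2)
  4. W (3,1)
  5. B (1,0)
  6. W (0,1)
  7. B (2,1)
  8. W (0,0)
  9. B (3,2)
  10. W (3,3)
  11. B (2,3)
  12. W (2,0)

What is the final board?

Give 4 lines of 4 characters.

Move 1: B@(0,3) -> caps B=0 W=0
Move 2: W@(1,2) -> caps B=0 W=0
Move 3: B@(2,2) -> caps B=0 W=0
Move 4: W@(3,1) -> caps B=0 W=0
Move 5: B@(1,0) -> caps B=0 W=0
Move 6: W@(0,1) -> caps B=0 W=0
Move 7: B@(2,1) -> caps B=0 W=0
Move 8: W@(0,0) -> caps B=0 W=0
Move 9: B@(3,2) -> caps B=0 W=0
Move 10: W@(3,3) -> caps B=0 W=0
Move 11: B@(2,3) -> caps B=1 W=0
Move 12: W@(2,0) -> caps B=1 W=0

Answer: WW.B
B.W.
WBBB
.WB.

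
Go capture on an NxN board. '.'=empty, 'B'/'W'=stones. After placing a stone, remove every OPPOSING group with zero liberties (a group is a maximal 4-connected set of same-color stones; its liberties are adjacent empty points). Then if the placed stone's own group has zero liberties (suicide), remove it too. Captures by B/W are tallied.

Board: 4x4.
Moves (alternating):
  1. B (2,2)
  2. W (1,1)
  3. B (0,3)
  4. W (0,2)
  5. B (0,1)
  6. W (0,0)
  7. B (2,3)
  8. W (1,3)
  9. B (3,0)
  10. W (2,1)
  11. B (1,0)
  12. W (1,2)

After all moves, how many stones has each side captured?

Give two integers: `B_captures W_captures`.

Answer: 0 2

Derivation:
Move 1: B@(2,2) -> caps B=0 W=0
Move 2: W@(1,1) -> caps B=0 W=0
Move 3: B@(0,3) -> caps B=0 W=0
Move 4: W@(0,2) -> caps B=0 W=0
Move 5: B@(0,1) -> caps B=0 W=0
Move 6: W@(0,0) -> caps B=0 W=1
Move 7: B@(2,3) -> caps B=0 W=1
Move 8: W@(1,3) -> caps B=0 W=2
Move 9: B@(3,0) -> caps B=0 W=2
Move 10: W@(2,1) -> caps B=0 W=2
Move 11: B@(1,0) -> caps B=0 W=2
Move 12: W@(1,2) -> caps B=0 W=2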